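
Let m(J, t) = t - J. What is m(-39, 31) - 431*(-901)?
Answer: 388401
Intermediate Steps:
m(-39, 31) - 431*(-901) = (31 - 1*(-39)) - 431*(-901) = (31 + 39) + 388331 = 70 + 388331 = 388401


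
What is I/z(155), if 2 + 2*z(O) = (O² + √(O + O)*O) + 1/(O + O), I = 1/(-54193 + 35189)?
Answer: -1154305305/260088892973120911 + 7447750*√310/260088892973120911 ≈ -3.9339e-9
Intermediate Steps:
I = -1/19004 (I = 1/(-19004) = -1/19004 ≈ -5.2620e-5)
z(O) = -1 + O²/2 + 1/(4*O) + √2*O^(3/2)/2 (z(O) = -1 + ((O² + √(O + O)*O) + 1/(O + O))/2 = -1 + ((O² + √(2*O)*O) + 1/(2*O))/2 = -1 + ((O² + (√2*√O)*O) + 1/(2*O))/2 = -1 + ((O² + √2*O^(3/2)) + 1/(2*O))/2 = -1 + (O² + 1/(2*O) + √2*O^(3/2))/2 = -1 + (O²/2 + 1/(4*O) + √2*O^(3/2)/2) = -1 + O²/2 + 1/(4*O) + √2*O^(3/2)/2)
I/z(155) = -620/(1 + 2*155*(-2 + 155² + √2*155^(3/2)))/19004 = -620/(1 + 2*155*(-2 + 24025 + √2*(155*√155)))/19004 = -620/(1 + 2*155*(-2 + 24025 + 155*√310))/19004 = -620/(1 + 2*155*(24023 + 155*√310))/19004 = -620/(1 + (7447130 + 48050*√310))/19004 = -620/(7447131 + 48050*√310)/19004 = -1/(19004*(7447131/620 + 155*√310/2))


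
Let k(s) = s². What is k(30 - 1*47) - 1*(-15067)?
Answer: 15356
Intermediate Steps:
k(30 - 1*47) - 1*(-15067) = (30 - 1*47)² - 1*(-15067) = (30 - 47)² + 15067 = (-17)² + 15067 = 289 + 15067 = 15356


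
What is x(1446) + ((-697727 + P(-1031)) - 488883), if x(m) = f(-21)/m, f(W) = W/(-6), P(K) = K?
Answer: -3434657765/2892 ≈ -1.1876e+6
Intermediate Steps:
f(W) = -W/6 (f(W) = W*(-⅙) = -W/6)
x(m) = 7/(2*m) (x(m) = (-⅙*(-21))/m = 7/(2*m))
x(1446) + ((-697727 + P(-1031)) - 488883) = (7/2)/1446 + ((-697727 - 1031) - 488883) = (7/2)*(1/1446) + (-698758 - 488883) = 7/2892 - 1187641 = -3434657765/2892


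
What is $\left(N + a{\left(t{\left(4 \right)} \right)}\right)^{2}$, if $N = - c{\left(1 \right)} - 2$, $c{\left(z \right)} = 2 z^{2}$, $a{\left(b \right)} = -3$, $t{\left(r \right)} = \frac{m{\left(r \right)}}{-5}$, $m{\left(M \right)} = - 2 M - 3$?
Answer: $49$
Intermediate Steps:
$m{\left(M \right)} = -3 - 2 M$
$t{\left(r \right)} = \frac{3}{5} + \frac{2 r}{5}$ ($t{\left(r \right)} = \frac{-3 - 2 r}{-5} = \left(-3 - 2 r\right) \left(- \frac{1}{5}\right) = \frac{3}{5} + \frac{2 r}{5}$)
$N = -4$ ($N = - 2 \cdot 1^{2} - 2 = - 2 \cdot 1 - 2 = \left(-1\right) 2 - 2 = -2 - 2 = -4$)
$\left(N + a{\left(t{\left(4 \right)} \right)}\right)^{2} = \left(-4 - 3\right)^{2} = \left(-7\right)^{2} = 49$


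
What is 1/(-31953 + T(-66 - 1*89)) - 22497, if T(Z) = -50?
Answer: -719971492/32003 ≈ -22497.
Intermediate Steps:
1/(-31953 + T(-66 - 1*89)) - 22497 = 1/(-31953 - 50) - 22497 = 1/(-32003) - 22497 = -1/32003 - 22497 = -719971492/32003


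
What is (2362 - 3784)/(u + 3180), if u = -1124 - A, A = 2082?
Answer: 711/13 ≈ 54.692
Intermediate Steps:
u = -3206 (u = -1124 - 1*2082 = -1124 - 2082 = -3206)
(2362 - 3784)/(u + 3180) = (2362 - 3784)/(-3206 + 3180) = -1422/(-26) = -1422*(-1/26) = 711/13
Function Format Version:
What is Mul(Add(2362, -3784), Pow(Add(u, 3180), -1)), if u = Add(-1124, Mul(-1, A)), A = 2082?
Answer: Rational(711, 13) ≈ 54.692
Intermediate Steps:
u = -3206 (u = Add(-1124, Mul(-1, 2082)) = Add(-1124, -2082) = -3206)
Mul(Add(2362, -3784), Pow(Add(u, 3180), -1)) = Mul(Add(2362, -3784), Pow(Add(-3206, 3180), -1)) = Mul(-1422, Pow(-26, -1)) = Mul(-1422, Rational(-1, 26)) = Rational(711, 13)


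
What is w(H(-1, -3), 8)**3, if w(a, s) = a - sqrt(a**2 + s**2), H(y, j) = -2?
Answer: -416 - 160*sqrt(17) ≈ -1075.7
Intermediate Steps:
w(H(-1, -3), 8)**3 = (-2 - sqrt((-2)**2 + 8**2))**3 = (-2 - sqrt(4 + 64))**3 = (-2 - sqrt(68))**3 = (-2 - 2*sqrt(17))**3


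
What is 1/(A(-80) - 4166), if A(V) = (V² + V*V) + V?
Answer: 1/8554 ≈ 0.00011690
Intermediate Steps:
A(V) = V + 2*V² (A(V) = (V² + V²) + V = 2*V² + V = V + 2*V²)
1/(A(-80) - 4166) = 1/(-80*(1 + 2*(-80)) - 4166) = 1/(-80*(1 - 160) - 4166) = 1/(-80*(-159) - 4166) = 1/(12720 - 4166) = 1/8554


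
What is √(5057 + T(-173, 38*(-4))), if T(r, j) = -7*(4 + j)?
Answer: 3*√677 ≈ 78.058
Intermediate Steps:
T(r, j) = -28 - 7*j
√(5057 + T(-173, 38*(-4))) = √(5057 + (-28 - 266*(-4))) = √(5057 + (-28 - 7*(-152))) = √(5057 + (-28 + 1064)) = √(5057 + 1036) = √6093 = 3*√677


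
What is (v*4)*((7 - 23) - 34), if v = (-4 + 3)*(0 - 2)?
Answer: -400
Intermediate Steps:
v = 2 (v = -1*(-2) = 2)
(v*4)*((7 - 23) - 34) = (2*4)*((7 - 23) - 34) = 8*(-16 - 34) = 8*(-50) = -400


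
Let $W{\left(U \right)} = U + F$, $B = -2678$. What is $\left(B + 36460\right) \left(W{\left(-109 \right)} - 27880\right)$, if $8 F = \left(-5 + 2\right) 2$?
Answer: $- \frac{1891099469}{2} \approx -9.4555 \cdot 10^{8}$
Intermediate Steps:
$F = - \frac{3}{4}$ ($F = \frac{\left(-5 + 2\right) 2}{8} = \frac{\left(-3\right) 2}{8} = \frac{1}{8} \left(-6\right) = - \frac{3}{4} \approx -0.75$)
$W{\left(U \right)} = - \frac{3}{4} + U$ ($W{\left(U \right)} = U - \frac{3}{4} = - \frac{3}{4} + U$)
$\left(B + 36460\right) \left(W{\left(-109 \right)} - 27880\right) = \left(-2678 + 36460\right) \left(\left(- \frac{3}{4} - 109\right) - 27880\right) = 33782 \left(- \frac{439}{4} - 27880\right) = 33782 \left(- \frac{111959}{4}\right) = - \frac{1891099469}{2}$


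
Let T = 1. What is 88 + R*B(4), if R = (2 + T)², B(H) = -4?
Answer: 52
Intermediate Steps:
R = 9 (R = (2 + 1)² = 3² = 9)
88 + R*B(4) = 88 + 9*(-4) = 88 - 36 = 52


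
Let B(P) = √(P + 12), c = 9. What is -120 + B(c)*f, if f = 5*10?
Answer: -120 + 50*√21 ≈ 109.13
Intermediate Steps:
f = 50
B(P) = √(12 + P)
-120 + B(c)*f = -120 + √(12 + 9)*50 = -120 + √21*50 = -120 + 50*√21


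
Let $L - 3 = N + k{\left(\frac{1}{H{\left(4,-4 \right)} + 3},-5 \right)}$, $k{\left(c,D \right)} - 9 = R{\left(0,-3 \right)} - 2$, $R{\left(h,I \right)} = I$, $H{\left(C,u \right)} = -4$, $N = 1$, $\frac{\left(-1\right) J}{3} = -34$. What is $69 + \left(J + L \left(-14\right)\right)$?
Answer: $59$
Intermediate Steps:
$J = 102$ ($J = \left(-3\right) \left(-34\right) = 102$)
$k{\left(c,D \right)} = 4$ ($k{\left(c,D \right)} = 9 - 5 = 4$)
$L = 8$ ($L = 3 + \left(1 + 4\right) = 3 + 5 = 8$)
$69 + \left(J + L \left(-14\right)\right) = 69 + \left(102 + 8 \left(-14\right)\right) = 69 + \left(102 - 112\right) = 69 - 10 = 59$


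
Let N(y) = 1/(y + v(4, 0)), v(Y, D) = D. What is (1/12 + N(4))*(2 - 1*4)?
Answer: -2/3 ≈ -0.66667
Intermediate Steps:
N(y) = 1/y (N(y) = 1/(y + 0) = 1/y)
(1/12 + N(4))*(2 - 1*4) = (1/12 + 1/4)*(2 - 1*4) = (1/12 + 1/4)*(2 - 4) = (1/3)*(-2) = -2/3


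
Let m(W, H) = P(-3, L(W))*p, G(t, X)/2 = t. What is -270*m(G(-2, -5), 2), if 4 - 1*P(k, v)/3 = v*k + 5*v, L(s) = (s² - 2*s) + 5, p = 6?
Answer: 262440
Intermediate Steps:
L(s) = 5 + s² - 2*s
G(t, X) = 2*t
P(k, v) = 12 - 15*v - 3*k*v (P(k, v) = 12 - 3*(v*k + 5*v) = 12 - 3*(k*v + 5*v) = 12 - 3*(5*v + k*v) = 12 + (-15*v - 3*k*v) = 12 - 15*v - 3*k*v)
m(W, H) = -108 - 36*W² + 72*W (m(W, H) = (12 - 15*(5 + W² - 2*W) - 3*(-3)*(5 + W² - 2*W))*6 = (12 + (-75 - 15*W² + 30*W) + (45 - 18*W + 9*W²))*6 = (-18 - 6*W² + 12*W)*6 = -108 - 36*W² + 72*W)
-270*m(G(-2, -5), 2) = -270*(-108 - 36*(2*(-2))² + 72*(2*(-2))) = -270*(-108 - 36*(-4)² + 72*(-4)) = -270*(-108 - 36*16 - 288) = -270*(-108 - 576 - 288) = -270*(-972) = 262440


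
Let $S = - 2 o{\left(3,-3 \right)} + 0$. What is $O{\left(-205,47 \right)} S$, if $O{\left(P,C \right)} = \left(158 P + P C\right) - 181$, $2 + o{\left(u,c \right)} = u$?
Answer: $84412$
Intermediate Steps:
$o{\left(u,c \right)} = -2 + u$
$O{\left(P,C \right)} = -181 + 158 P + C P$ ($O{\left(P,C \right)} = \left(158 P + C P\right) - 181 = -181 + 158 P + C P$)
$S = -2$ ($S = - 2 \left(-2 + 3\right) + 0 = \left(-2\right) 1 + 0 = -2 + 0 = -2$)
$O{\left(-205,47 \right)} S = \left(-181 + 158 \left(-205\right) + 47 \left(-205\right)\right) \left(-2\right) = \left(-181 - 32390 - 9635\right) \left(-2\right) = \left(-42206\right) \left(-2\right) = 84412$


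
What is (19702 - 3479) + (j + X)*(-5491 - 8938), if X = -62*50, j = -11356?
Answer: 208601847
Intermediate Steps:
X = -3100
(19702 - 3479) + (j + X)*(-5491 - 8938) = (19702 - 3479) + (-11356 - 3100)*(-5491 - 8938) = 16223 - 14456*(-14429) = 16223 + 208585624 = 208601847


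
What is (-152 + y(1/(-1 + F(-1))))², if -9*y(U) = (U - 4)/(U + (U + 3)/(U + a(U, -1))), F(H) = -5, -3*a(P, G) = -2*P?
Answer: 181112378329/7834401 ≈ 23118.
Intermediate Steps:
a(P, G) = 2*P/3 (a(P, G) = -(-2)*P/3 = 2*P/3)
y(U) = -(-4 + U)/(9*(U + 3*(3 + U)/(5*U))) (y(U) = -(U - 4)/(9*(U + (U + 3)/(U + 2*U/3))) = -(-4 + U)/(9*(U + (3 + U)/((5*U/3)))) = -(-4 + U)/(9*(U + (3 + U)*(3/(5*U)))) = -(-4 + U)/(9*(U + 3*(3 + U)/(5*U))))
(-152 + y(1/(-1 + F(-1))))² = (-152 + 5*(4 - 1/(-1 - 5))/(9*(-1 - 5)*(9 + 3/(-1 - 5) + 5*(1/(-1 - 5))²)))² = (-152 + (5/9)*(4 - 1/(-6))/(-6*(9 + 3/(-6) + 5*(1/(-6))²)))² = (-152 + (5/9)*(-⅙)*(4 - 1*(-⅙))/(9 + 3*(-⅙) + 5*(-⅙)²))² = (-152 + (5/9)*(-⅙)*(4 + ⅙)/(9 - ½ + 5*(1/36)))² = (-152 + (5/9)*(-⅙)*(25/6)/(9 - ½ + 5/36))² = (-152 + (5/9)*(-⅙)*(25/6)/(311/36))² = (-152 + (5/9)*(-⅙)*(36/311)*(25/6))² = (-152 - 125/2799)² = (-425573/2799)² = 181112378329/7834401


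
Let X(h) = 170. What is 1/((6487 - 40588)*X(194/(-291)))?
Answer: -1/5797170 ≈ -1.7250e-7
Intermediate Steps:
1/((6487 - 40588)*X(194/(-291))) = 1/((6487 - 40588)*170) = (1/170)/(-34101) = -1/34101*1/170 = -1/5797170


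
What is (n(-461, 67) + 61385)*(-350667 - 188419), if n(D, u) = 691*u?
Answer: -58049858652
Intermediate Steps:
(n(-461, 67) + 61385)*(-350667 - 188419) = (691*67 + 61385)*(-350667 - 188419) = (46297 + 61385)*(-539086) = 107682*(-539086) = -58049858652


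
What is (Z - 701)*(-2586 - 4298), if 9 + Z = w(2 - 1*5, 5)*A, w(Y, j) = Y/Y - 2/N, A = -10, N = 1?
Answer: 4818800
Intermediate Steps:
w(Y, j) = -1 (w(Y, j) = Y/Y - 2/1 = 1 - 2*1 = 1 - 2 = -1)
Z = 1 (Z = -9 - 1*(-10) = -9 + 10 = 1)
(Z - 701)*(-2586 - 4298) = (1 - 701)*(-2586 - 4298) = -700*(-6884) = 4818800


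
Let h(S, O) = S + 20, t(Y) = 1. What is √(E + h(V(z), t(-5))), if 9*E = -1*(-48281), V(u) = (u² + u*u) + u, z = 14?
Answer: √52115/3 ≈ 76.096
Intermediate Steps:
V(u) = u + 2*u² (V(u) = (u² + u²) + u = 2*u² + u = u + 2*u²)
h(S, O) = 20 + S
E = 48281/9 (E = (-1*(-48281))/9 = (⅑)*48281 = 48281/9 ≈ 5364.6)
√(E + h(V(z), t(-5))) = √(48281/9 + (20 + 14*(1 + 2*14))) = √(48281/9 + (20 + 14*(1 + 28))) = √(48281/9 + (20 + 14*29)) = √(48281/9 + (20 + 406)) = √(48281/9 + 426) = √(52115/9) = √52115/3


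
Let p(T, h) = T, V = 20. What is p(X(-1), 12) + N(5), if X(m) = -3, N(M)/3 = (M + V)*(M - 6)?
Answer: -78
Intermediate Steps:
N(M) = 3*(-6 + M)*(20 + M) (N(M) = 3*((M + 20)*(M - 6)) = 3*((20 + M)*(-6 + M)) = 3*((-6 + M)*(20 + M)) = 3*(-6 + M)*(20 + M))
p(X(-1), 12) + N(5) = -3 + (-360 + 3*5² + 42*5) = -3 + (-360 + 3*25 + 210) = -3 + (-360 + 75 + 210) = -3 - 75 = -78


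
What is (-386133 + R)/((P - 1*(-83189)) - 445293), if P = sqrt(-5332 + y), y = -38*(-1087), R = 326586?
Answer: 3593701148/21853211807 + 19849*sqrt(35974)/43706423614 ≈ 0.16453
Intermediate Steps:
y = 41306
P = sqrt(35974) (P = sqrt(-5332 + 41306) = sqrt(35974) ≈ 189.67)
(-386133 + R)/((P - 1*(-83189)) - 445293) = (-386133 + 326586)/((sqrt(35974) - 1*(-83189)) - 445293) = -59547/((sqrt(35974) + 83189) - 445293) = -59547/((83189 + sqrt(35974)) - 445293) = -59547/(-362104 + sqrt(35974))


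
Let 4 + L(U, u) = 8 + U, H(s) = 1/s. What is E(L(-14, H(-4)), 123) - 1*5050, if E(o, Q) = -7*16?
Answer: -5162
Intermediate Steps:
L(U, u) = 4 + U (L(U, u) = -4 + (8 + U) = 4 + U)
E(o, Q) = -112
E(L(-14, H(-4)), 123) - 1*5050 = -112 - 1*5050 = -112 - 5050 = -5162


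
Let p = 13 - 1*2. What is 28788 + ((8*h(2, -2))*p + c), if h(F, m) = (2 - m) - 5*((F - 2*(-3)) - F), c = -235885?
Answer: -209385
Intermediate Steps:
p = 11 (p = 13 - 2 = 11)
h(F, m) = -28 - m (h(F, m) = (2 - m) - 5*((F + 6) - F) = (2 - m) - 5*((6 + F) - F) = (2 - m) - 5*6 = (2 - m) - 30 = -28 - m)
28788 + ((8*h(2, -2))*p + c) = 28788 + ((8*(-28 - 1*(-2)))*11 - 235885) = 28788 + ((8*(-28 + 2))*11 - 235885) = 28788 + ((8*(-26))*11 - 235885) = 28788 + (-208*11 - 235885) = 28788 + (-2288 - 235885) = 28788 - 238173 = -209385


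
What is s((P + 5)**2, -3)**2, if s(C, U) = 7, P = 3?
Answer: 49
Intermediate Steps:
s((P + 5)**2, -3)**2 = 7**2 = 49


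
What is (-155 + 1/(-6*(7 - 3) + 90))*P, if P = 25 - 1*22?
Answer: -10229/22 ≈ -464.95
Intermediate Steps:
P = 3 (P = 25 - 22 = 3)
(-155 + 1/(-6*(7 - 3) + 90))*P = (-155 + 1/(-6*(7 - 3) + 90))*3 = (-155 + 1/(-6*4 + 90))*3 = (-155 + 1/(-24 + 90))*3 = (-155 + 1/66)*3 = -10229/66*3 = -10229/22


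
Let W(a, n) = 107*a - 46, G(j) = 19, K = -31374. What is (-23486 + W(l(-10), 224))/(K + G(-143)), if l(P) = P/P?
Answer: 4685/6271 ≈ 0.74709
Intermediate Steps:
l(P) = 1
W(a, n) = -46 + 107*a
(-23486 + W(l(-10), 224))/(K + G(-143)) = (-23486 + (-46 + 107*1))/(-31374 + 19) = (-23486 + (-46 + 107))/(-31355) = (-23486 + 61)*(-1/31355) = -23425*(-1/31355) = 4685/6271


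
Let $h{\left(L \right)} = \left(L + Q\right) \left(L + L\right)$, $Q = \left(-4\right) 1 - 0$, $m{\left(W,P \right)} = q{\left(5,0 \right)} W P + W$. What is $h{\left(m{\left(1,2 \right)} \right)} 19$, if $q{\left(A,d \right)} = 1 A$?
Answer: $2926$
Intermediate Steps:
$q{\left(A,d \right)} = A$
$m{\left(W,P \right)} = W + 5 P W$ ($m{\left(W,P \right)} = 5 W P + W = 5 P W + W = W + 5 P W$)
$Q = -4$ ($Q = -4 + 0 = -4$)
$h{\left(L \right)} = 2 L \left(-4 + L\right)$ ($h{\left(L \right)} = \left(L - 4\right) \left(L + L\right) = \left(-4 + L\right) 2 L = 2 L \left(-4 + L\right)$)
$h{\left(m{\left(1,2 \right)} \right)} 19 = 2 \cdot 1 \left(1 + 5 \cdot 2\right) \left(-4 + 1 \left(1 + 5 \cdot 2\right)\right) 19 = 2 \cdot 1 \left(1 + 10\right) \left(-4 + 1 \left(1 + 10\right)\right) 19 = 2 \cdot 1 \cdot 11 \left(-4 + 1 \cdot 11\right) 19 = 2 \cdot 11 \left(-4 + 11\right) 19 = 2 \cdot 11 \cdot 7 \cdot 19 = 154 \cdot 19 = 2926$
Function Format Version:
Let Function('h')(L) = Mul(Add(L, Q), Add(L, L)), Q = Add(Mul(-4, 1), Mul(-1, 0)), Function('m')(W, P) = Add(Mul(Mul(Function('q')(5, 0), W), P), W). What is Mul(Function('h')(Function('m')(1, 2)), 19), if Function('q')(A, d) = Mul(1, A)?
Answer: 2926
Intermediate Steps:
Function('q')(A, d) = A
Function('m')(W, P) = Add(W, Mul(5, P, W)) (Function('m')(W, P) = Add(Mul(Mul(5, W), P), W) = Add(Mul(5, P, W), W) = Add(W, Mul(5, P, W)))
Q = -4 (Q = Add(-4, 0) = -4)
Function('h')(L) = Mul(2, L, Add(-4, L)) (Function('h')(L) = Mul(Add(L, -4), Add(L, L)) = Mul(Add(-4, L), Mul(2, L)) = Mul(2, L, Add(-4, L)))
Mul(Function('h')(Function('m')(1, 2)), 19) = Mul(Mul(2, Mul(1, Add(1, Mul(5, 2))), Add(-4, Mul(1, Add(1, Mul(5, 2))))), 19) = Mul(Mul(2, Mul(1, Add(1, 10)), Add(-4, Mul(1, Add(1, 10)))), 19) = Mul(Mul(2, Mul(1, 11), Add(-4, Mul(1, 11))), 19) = Mul(Mul(2, 11, Add(-4, 11)), 19) = Mul(Mul(2, 11, 7), 19) = Mul(154, 19) = 2926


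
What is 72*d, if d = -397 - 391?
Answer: -56736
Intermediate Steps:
d = -788
72*d = 72*(-788) = -56736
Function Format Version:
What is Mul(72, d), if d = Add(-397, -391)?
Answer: -56736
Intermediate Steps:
d = -788
Mul(72, d) = Mul(72, -788) = -56736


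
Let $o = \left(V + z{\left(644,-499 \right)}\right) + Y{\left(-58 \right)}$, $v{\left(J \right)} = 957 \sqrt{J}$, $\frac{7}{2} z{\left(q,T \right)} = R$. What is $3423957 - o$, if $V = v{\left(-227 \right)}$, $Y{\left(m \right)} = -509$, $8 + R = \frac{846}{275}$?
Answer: $\frac{6592099758}{1925} - 957 i \sqrt{227} \approx 3.4245 \cdot 10^{6} - 14419.0 i$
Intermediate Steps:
$R = - \frac{1354}{275}$ ($R = -8 + \frac{846}{275} = - \frac{1354}{275} \approx -4.9236$)
$z{\left(q,T \right)} = - \frac{2708}{1925}$ ($z{\left(q,T \right)} = \frac{2}{7} \left(- \frac{1354}{275}\right) = - \frac{2708}{1925}$)
$V = 957 i \sqrt{227}$ ($V = 957 \sqrt{-227} = 957 i \sqrt{227} \approx 14419.0 i$)
$o = - \frac{982533}{1925} + 957 i \sqrt{227}$ ($o = \left(957 i \sqrt{227} - \frac{2708}{1925}\right) - 509 = \left(- \frac{2708}{1925} + 957 i \sqrt{227}\right) - 509 = - \frac{982533}{1925} + 957 i \sqrt{227} \approx -510.41 + 14419.0 i$)
$3423957 - o = 3423957 - \left(- \frac{982533}{1925} + 957 i \sqrt{227}\right) = 3423957 + \left(\frac{982533}{1925} - 957 i \sqrt{227}\right) = \frac{6592099758}{1925} - 957 i \sqrt{227}$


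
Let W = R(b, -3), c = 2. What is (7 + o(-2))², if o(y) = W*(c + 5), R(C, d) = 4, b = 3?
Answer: 1225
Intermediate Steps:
W = 4
o(y) = 28 (o(y) = 4*(2 + 5) = 4*7 = 28)
(7 + o(-2))² = (7 + 28)² = 35² = 1225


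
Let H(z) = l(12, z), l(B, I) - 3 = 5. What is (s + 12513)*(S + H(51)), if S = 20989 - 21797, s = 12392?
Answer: -19924000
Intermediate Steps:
l(B, I) = 8 (l(B, I) = 3 + 5 = 8)
H(z) = 8
S = -808
(s + 12513)*(S + H(51)) = (12392 + 12513)*(-808 + 8) = 24905*(-800) = -19924000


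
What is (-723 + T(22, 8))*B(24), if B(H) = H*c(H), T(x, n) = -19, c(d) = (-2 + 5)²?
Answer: -160272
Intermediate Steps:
c(d) = 9 (c(d) = 3² = 9)
B(H) = 9*H (B(H) = H*9 = 9*H)
(-723 + T(22, 8))*B(24) = (-723 - 19)*(9*24) = -742*216 = -160272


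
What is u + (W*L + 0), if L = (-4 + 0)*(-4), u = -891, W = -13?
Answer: -1099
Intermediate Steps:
L = 16 (L = -4*(-4) = 16)
u + (W*L + 0) = -891 + (-13*16 + 0) = -891 + (-208 + 0) = -891 - 208 = -1099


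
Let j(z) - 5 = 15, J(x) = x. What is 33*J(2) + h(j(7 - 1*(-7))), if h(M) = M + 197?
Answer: 283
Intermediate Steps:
j(z) = 20 (j(z) = 5 + 15 = 20)
h(M) = 197 + M
33*J(2) + h(j(7 - 1*(-7))) = 33*2 + (197 + 20) = 66 + 217 = 283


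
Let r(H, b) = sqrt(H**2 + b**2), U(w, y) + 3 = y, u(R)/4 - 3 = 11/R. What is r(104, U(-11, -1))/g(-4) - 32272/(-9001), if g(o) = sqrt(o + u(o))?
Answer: 32272/9001 - 4*I*sqrt(2031)/3 ≈ 3.5854 - 60.089*I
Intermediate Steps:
u(R) = 12 + 44/R (u(R) = 12 + 4*(11/R) = 12 + 44/R)
g(o) = sqrt(12 + o + 44/o) (g(o) = sqrt(o + (12 + 44/o)) = sqrt(12 + o + 44/o))
U(w, y) = -3 + y
r(104, U(-11, -1))/g(-4) - 32272/(-9001) = sqrt(104**2 + (-3 - 1)**2)/(sqrt(12 - 4 + 44/(-4))) - 32272/(-9001) = sqrt(10816 + (-4)**2)/(sqrt(12 - 4 + 44*(-1/4))) - 32272*(-1/9001) = sqrt(10816 + 16)/(sqrt(12 - 4 - 11)) + 32272/9001 = sqrt(10832)/(sqrt(-3)) + 32272/9001 = (4*sqrt(677))/((I*sqrt(3))) + 32272/9001 = (4*sqrt(677))*(-I*sqrt(3)/3) + 32272/9001 = -4*I*sqrt(2031)/3 + 32272/9001 = 32272/9001 - 4*I*sqrt(2031)/3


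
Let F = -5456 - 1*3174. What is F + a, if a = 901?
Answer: -7729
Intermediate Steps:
F = -8630 (F = -5456 - 3174 = -8630)
F + a = -8630 + 901 = -7729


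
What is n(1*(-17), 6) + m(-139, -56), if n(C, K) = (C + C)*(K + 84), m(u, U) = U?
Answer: -3116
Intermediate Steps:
n(C, K) = 2*C*(84 + K) (n(C, K) = (2*C)*(84 + K) = 2*C*(84 + K))
n(1*(-17), 6) + m(-139, -56) = 2*(1*(-17))*(84 + 6) - 56 = 2*(-17)*90 - 56 = -3060 - 56 = -3116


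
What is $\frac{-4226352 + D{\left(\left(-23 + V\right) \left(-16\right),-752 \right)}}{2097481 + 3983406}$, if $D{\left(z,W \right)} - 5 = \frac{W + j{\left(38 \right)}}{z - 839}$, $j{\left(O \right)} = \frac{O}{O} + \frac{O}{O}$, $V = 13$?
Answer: $- \frac{2869688863}{4128922273} \approx -0.69502$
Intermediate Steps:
$j{\left(O \right)} = 2$ ($j{\left(O \right)} = 1 + 1 = 2$)
$D{\left(z,W \right)} = 5 + \frac{2 + W}{-839 + z}$ ($D{\left(z,W \right)} = 5 + \frac{W + 2}{z - 839} = 5 + \frac{2 + W}{-839 + z}$)
$\frac{-4226352 + D{\left(\left(-23 + V\right) \left(-16\right),-752 \right)}}{2097481 + 3983406} = \frac{-4226352 + \frac{-4193 - 752 + 5 \left(-23 + 13\right) \left(-16\right)}{-839 + \left(-23 + 13\right) \left(-16\right)}}{2097481 + 3983406} = \frac{-4226352 + \frac{-4193 - 752 + 5 \left(\left(-10\right) \left(-16\right)\right)}{-839 - -160}}{6080887} = \left(-4226352 + \frac{-4193 - 752 + 5 \cdot 160}{-839 + 160}\right) \frac{1}{6080887} = \left(-4226352 + \frac{-4193 - 752 + 800}{-679}\right) \frac{1}{6080887} = \left(-4226352 - - \frac{4145}{679}\right) \frac{1}{6080887} = \left(-4226352 + \frac{4145}{679}\right) \frac{1}{6080887} = \left(- \frac{2869688863}{679}\right) \frac{1}{6080887} = - \frac{2869688863}{4128922273}$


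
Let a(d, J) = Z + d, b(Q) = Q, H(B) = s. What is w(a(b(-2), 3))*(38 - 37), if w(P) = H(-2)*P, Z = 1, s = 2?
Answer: -2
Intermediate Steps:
H(B) = 2
a(d, J) = 1 + d
w(P) = 2*P
w(a(b(-2), 3))*(38 - 37) = (2*(1 - 2))*(38 - 37) = (2*(-1))*1 = -2*1 = -2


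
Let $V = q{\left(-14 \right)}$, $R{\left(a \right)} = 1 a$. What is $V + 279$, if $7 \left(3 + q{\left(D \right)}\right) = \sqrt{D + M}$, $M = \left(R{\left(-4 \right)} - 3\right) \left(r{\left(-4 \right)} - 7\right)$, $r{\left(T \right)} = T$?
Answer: $276 + \frac{3 \sqrt{7}}{7} \approx 277.13$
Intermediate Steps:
$R{\left(a \right)} = a$
$M = 77$ ($M = \left(-4 - 3\right) \left(-4 - 7\right) = \left(-7\right) \left(-11\right) = 77$)
$q{\left(D \right)} = -3 + \frac{\sqrt{77 + D}}{7}$ ($q{\left(D \right)} = -3 + \frac{\sqrt{D + 77}}{7} = -3 + \frac{\sqrt{77 + D}}{7}$)
$V = -3 + \frac{3 \sqrt{7}}{7}$ ($V = -3 + \frac{\sqrt{77 - 14}}{7} = -3 + \frac{\sqrt{63}}{7} = -3 + \frac{3 \sqrt{7}}{7} \approx -1.8661$)
$V + 279 = \left(-3 + \frac{3 \sqrt{7}}{7}\right) + 279 = 276 + \frac{3 \sqrt{7}}{7}$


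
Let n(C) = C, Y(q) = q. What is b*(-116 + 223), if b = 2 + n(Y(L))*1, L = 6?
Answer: 856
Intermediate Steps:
b = 8 (b = 2 + 6*1 = 2 + 6 = 8)
b*(-116 + 223) = 8*(-116 + 223) = 8*107 = 856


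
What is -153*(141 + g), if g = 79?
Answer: -33660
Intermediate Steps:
-153*(141 + g) = -153*(141 + 79) = -153*220 = -33660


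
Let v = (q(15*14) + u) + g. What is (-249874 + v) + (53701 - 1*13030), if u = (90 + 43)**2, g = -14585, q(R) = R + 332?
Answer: -205557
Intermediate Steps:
q(R) = 332 + R
u = 17689 (u = 133**2 = 17689)
v = 3646 (v = ((332 + 15*14) + 17689) - 14585 = ((332 + 210) + 17689) - 14585 = (542 + 17689) - 14585 = 18231 - 14585 = 3646)
(-249874 + v) + (53701 - 1*13030) = (-249874 + 3646) + (53701 - 1*13030) = -246228 + (53701 - 13030) = -246228 + 40671 = -205557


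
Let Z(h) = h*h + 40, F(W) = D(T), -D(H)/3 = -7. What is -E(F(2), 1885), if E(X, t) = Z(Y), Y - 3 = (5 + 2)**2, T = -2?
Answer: -2744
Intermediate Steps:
D(H) = 21 (D(H) = -3*(-7) = 21)
Y = 52 (Y = 3 + (5 + 2)**2 = 3 + 7**2 = 3 + 49 = 52)
F(W) = 21
Z(h) = 40 + h**2 (Z(h) = h**2 + 40 = 40 + h**2)
E(X, t) = 2744 (E(X, t) = 40 + 52**2 = 40 + 2704 = 2744)
-E(F(2), 1885) = -1*2744 = -2744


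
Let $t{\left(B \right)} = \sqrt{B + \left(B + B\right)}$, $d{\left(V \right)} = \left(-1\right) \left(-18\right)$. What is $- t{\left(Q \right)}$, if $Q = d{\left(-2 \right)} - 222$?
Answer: $- 6 i \sqrt{17} \approx - 24.739 i$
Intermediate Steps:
$d{\left(V \right)} = 18$
$Q = -204$ ($Q = 18 - 222 = -204$)
$t{\left(B \right)} = \sqrt{3} \sqrt{B}$ ($t{\left(B \right)} = \sqrt{B + 2 B} = \sqrt{3 B} = \sqrt{3} \sqrt{B}$)
$- t{\left(Q \right)} = - \sqrt{3} \sqrt{-204} = - \sqrt{3} \cdot 2 i \sqrt{51} = - 6 i \sqrt{17}$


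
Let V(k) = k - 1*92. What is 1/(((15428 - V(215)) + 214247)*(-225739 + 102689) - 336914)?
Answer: -1/28246710514 ≈ -3.5402e-11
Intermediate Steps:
V(k) = -92 + k (V(k) = k - 92 = -92 + k)
1/(((15428 - V(215)) + 214247)*(-225739 + 102689) - 336914) = 1/(((15428 - (-92 + 215)) + 214247)*(-225739 + 102689) - 336914) = 1/(((15428 - 1*123) + 214247)*(-123050) - 336914) = 1/(((15428 - 123) + 214247)*(-123050) - 336914) = 1/((15305 + 214247)*(-123050) - 336914) = 1/(229552*(-123050) - 336914) = 1/(-28246373600 - 336914) = 1/(-28246710514) = -1/28246710514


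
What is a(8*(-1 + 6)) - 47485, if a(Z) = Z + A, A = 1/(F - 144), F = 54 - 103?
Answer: -9156886/193 ≈ -47445.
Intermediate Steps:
F = -49
A = -1/193 (A = 1/(-49 - 144) = 1/(-193) = -1/193 ≈ -0.0051813)
a(Z) = -1/193 + Z (a(Z) = Z - 1/193 = -1/193 + Z)
a(8*(-1 + 6)) - 47485 = (-1/193 + 8*(-1 + 6)) - 47485 = (-1/193 + 8*5) - 47485 = (-1/193 + 40) - 47485 = 7719/193 - 47485 = -9156886/193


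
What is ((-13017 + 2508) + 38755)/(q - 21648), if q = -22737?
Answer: -28246/44385 ≈ -0.63639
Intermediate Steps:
((-13017 + 2508) + 38755)/(q - 21648) = ((-13017 + 2508) + 38755)/(-22737 - 21648) = (-10509 + 38755)/(-44385) = 28246*(-1/44385) = -28246/44385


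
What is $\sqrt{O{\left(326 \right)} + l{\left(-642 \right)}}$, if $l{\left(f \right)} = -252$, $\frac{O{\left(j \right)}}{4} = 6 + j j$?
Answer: $2 \sqrt{106219} \approx 651.83$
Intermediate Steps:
$O{\left(j \right)} = 24 + 4 j^{2}$ ($O{\left(j \right)} = 4 \left(6 + j j\right) = 4 \left(6 + j^{2}\right) = 24 + 4 j^{2}$)
$\sqrt{O{\left(326 \right)} + l{\left(-642 \right)}} = \sqrt{\left(24 + 4 \cdot 326^{2}\right) - 252} = \sqrt{\left(24 + 4 \cdot 106276\right) - 252} = \sqrt{\left(24 + 425104\right) - 252} = \sqrt{425128 - 252} = \sqrt{424876} = 2 \sqrt{106219}$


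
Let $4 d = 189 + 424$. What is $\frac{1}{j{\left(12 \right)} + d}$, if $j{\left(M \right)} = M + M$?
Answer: $\frac{4}{709} \approx 0.0056418$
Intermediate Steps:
$d = \frac{613}{4}$ ($d = \frac{189 + 424}{4} = \frac{1}{4} \cdot 613 = \frac{613}{4} \approx 153.25$)
$j{\left(M \right)} = 2 M$
$\frac{1}{j{\left(12 \right)} + d} = \frac{1}{2 \cdot 12 + \frac{613}{4}} = \frac{1}{24 + \frac{613}{4}} = \frac{1}{\frac{709}{4}} = \frac{4}{709}$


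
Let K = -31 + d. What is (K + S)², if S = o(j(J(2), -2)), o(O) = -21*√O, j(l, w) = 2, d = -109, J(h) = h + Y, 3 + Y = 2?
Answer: 20482 + 5880*√2 ≈ 28798.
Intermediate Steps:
Y = -1 (Y = -3 + 2 = -1)
J(h) = -1 + h (J(h) = h - 1 = -1 + h)
K = -140 (K = -31 - 109 = -140)
S = -21*√2 ≈ -29.698
(K + S)² = (-140 - 21*√2)²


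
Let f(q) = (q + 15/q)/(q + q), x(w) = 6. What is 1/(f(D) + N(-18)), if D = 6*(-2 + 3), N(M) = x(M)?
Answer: 24/161 ≈ 0.14907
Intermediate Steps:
N(M) = 6
D = 6 (D = 6*1 = 6)
f(q) = (q + 15/q)/(2*q) (f(q) = (q + 15/q)/((2*q)) = (q + 15/q)*(1/(2*q)) = (q + 15/q)/(2*q))
1/(f(D) + N(-18)) = 1/((½)*(15 + 6²)/6² + 6) = 1/((½)*(1/36)*(15 + 36) + 6) = 1/((½)*(1/36)*51 + 6) = 1/(17/24 + 6) = 1/(161/24) = 24/161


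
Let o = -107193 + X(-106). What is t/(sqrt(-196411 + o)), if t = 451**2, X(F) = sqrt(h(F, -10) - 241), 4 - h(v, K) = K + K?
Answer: 203401/sqrt(-303604 + I*sqrt(217)) ≈ 0.0089555 - 369.15*I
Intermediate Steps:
h(v, K) = 4 - 2*K (h(v, K) = 4 - (K + K) = 4 - 2*K)
X(F) = I*sqrt(217) (X(F) = sqrt((4 - 2*(-10)) - 241) = sqrt((4 + 20) - 241) = sqrt(24 - 241) = sqrt(-217) = I*sqrt(217))
t = 203401
o = -107193 + I*sqrt(217) ≈ -1.0719e+5 + 14.731*I
t/(sqrt(-196411 + o)) = 203401/(sqrt(-196411 + (-107193 + I*sqrt(217)))) = 203401/(sqrt(-303604 + I*sqrt(217))) = 203401/sqrt(-303604 + I*sqrt(217))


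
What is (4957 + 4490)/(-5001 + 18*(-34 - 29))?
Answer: -3149/2045 ≈ -1.5399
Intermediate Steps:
(4957 + 4490)/(-5001 + 18*(-34 - 29)) = 9447/(-5001 + 18*(-63)) = 9447/(-5001 - 1134) = 9447/(-6135) = 9447*(-1/6135) = -3149/2045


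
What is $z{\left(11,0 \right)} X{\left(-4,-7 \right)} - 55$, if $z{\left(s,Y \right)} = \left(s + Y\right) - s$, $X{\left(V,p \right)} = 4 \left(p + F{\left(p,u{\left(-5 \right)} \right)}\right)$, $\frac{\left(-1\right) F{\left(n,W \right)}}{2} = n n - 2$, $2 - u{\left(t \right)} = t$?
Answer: $-55$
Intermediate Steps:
$u{\left(t \right)} = 2 - t$
$F{\left(n,W \right)} = 4 - 2 n^{2}$ ($F{\left(n,W \right)} = - 2 \left(n n - 2\right) = - 2 \left(n^{2} - 2\right) = - 2 \left(-2 + n^{2}\right) = 4 - 2 n^{2}$)
$X{\left(V,p \right)} = 16 - 8 p^{2} + 4 p$ ($X{\left(V,p \right)} = 4 \left(p - \left(-4 + 2 p^{2}\right)\right) = 4 \left(4 + p - 2 p^{2}\right) = 16 - 8 p^{2} + 4 p$)
$z{\left(s,Y \right)} = Y$ ($z{\left(s,Y \right)} = \left(Y + s\right) - s = Y$)
$z{\left(11,0 \right)} X{\left(-4,-7 \right)} - 55 = 0 \left(16 - 8 \left(-7\right)^{2} + 4 \left(-7\right)\right) - 55 = 0 \left(16 - 392 - 28\right) - 55 = 0 \left(-404\right) - 55 = 0 - 55 = -55$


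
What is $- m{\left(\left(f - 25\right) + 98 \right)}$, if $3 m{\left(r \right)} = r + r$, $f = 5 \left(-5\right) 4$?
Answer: $18$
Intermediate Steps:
$f = -100$ ($f = \left(-25\right) 4 = -100$)
$m{\left(r \right)} = \frac{2 r}{3}$ ($m{\left(r \right)} = \frac{r + r}{3} = \frac{2 r}{3}$)
$- m{\left(\left(f - 25\right) + 98 \right)} = - \frac{2 \left(\left(-100 - 25\right) + 98\right)}{3} = - \frac{2 \left(-125 + 98\right)}{3} = - \frac{2 \left(-27\right)}{3} = \left(-1\right) \left(-18\right) = 18$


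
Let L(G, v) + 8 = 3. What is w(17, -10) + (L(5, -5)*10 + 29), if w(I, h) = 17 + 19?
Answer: 15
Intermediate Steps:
L(G, v) = -5 (L(G, v) = -8 + 3 = -5)
w(I, h) = 36
w(17, -10) + (L(5, -5)*10 + 29) = 36 + (-5*10 + 29) = 36 + (-50 + 29) = 36 - 21 = 15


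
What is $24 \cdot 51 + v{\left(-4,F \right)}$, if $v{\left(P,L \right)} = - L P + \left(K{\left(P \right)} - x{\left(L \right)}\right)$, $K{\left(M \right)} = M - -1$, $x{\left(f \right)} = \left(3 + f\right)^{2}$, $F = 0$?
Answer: $1212$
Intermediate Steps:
$K{\left(M \right)} = 1 + M$ ($K{\left(M \right)} = M + 1 = 1 + M$)
$v{\left(P,L \right)} = 1 + P - \left(3 + L\right)^{2} - L P$ ($v{\left(P,L \right)} = - L P - \left(-1 + \left(3 + L\right)^{2} - P\right) = - L P + \left(1 + P - \left(3 + L\right)^{2}\right) = 1 + P - \left(3 + L\right)^{2} - L P$)
$24 \cdot 51 + v{\left(-4,F \right)} = 24 \cdot 51 - \left(3 + \left(3 + 0\right)^{2}\right) = 1224 + \left(1 - 4 - 3^{2} + 0\right) = 1224 + \left(1 - 4 - 9 + 0\right) = 1224 - 12 = 1212$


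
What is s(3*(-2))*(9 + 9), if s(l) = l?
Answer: -108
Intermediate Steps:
s(3*(-2))*(9 + 9) = (3*(-2))*(9 + 9) = -6*18 = -108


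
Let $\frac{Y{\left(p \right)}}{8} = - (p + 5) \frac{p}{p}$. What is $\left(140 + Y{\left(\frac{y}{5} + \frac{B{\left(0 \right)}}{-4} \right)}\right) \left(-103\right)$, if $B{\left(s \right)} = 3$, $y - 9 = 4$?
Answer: $- \frac{43878}{5} \approx -8775.6$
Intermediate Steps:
$y = 13$ ($y = 9 + 4 = 13$)
$Y{\left(p \right)} = -40 - 8 p$ ($Y{\left(p \right)} = 8 - (p + 5) \frac{p}{p} = 8 - (5 + p) 1 = 8 \left(-5 - p\right) 1 = 8 \left(-5 - p\right) = -40 - 8 p$)
$\left(140 + Y{\left(\frac{y}{5} + \frac{B{\left(0 \right)}}{-4} \right)}\right) \left(-103\right) = \left(140 - \left(40 + 8 \left(\frac{13}{5} + \frac{3}{-4}\right)\right)\right) \left(-103\right) = \left(140 - \left(40 + 8 \left(13 \cdot \frac{1}{5} + 3 \left(- \frac{1}{4}\right)\right)\right)\right) \left(-103\right) = \left(140 - \left(40 + 8 \left(\frac{13}{5} - \frac{3}{4}\right)\right)\right) \left(-103\right) = \left(140 - \frac{274}{5}\right) \left(-103\right) = \frac{426}{5} \left(-103\right) = - \frac{43878}{5}$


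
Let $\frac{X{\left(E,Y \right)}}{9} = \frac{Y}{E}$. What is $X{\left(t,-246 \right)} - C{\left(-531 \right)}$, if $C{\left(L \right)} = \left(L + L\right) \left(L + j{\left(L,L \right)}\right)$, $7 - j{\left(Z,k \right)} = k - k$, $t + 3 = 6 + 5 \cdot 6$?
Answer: $- \frac{6122106}{11} \approx -5.5656 \cdot 10^{5}$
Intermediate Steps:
$t = 33$ ($t = -3 + \left(6 + 5 \cdot 6\right) = -3 + \left(6 + 30\right) = -3 + 36 = 33$)
$j{\left(Z,k \right)} = 7$ ($j{\left(Z,k \right)} = 7 - \left(k - k\right) = 7 - 0 = 7 + 0 = 7$)
$X{\left(E,Y \right)} = \frac{9 Y}{E}$ ($X{\left(E,Y \right)} = 9 \frac{Y}{E} = \frac{9 Y}{E}$)
$C{\left(L \right)} = 2 L \left(7 + L\right)$ ($C{\left(L \right)} = \left(L + L\right) \left(L + 7\right) = 2 L \left(7 + L\right)$)
$X{\left(t,-246 \right)} - C{\left(-531 \right)} = 9 \left(-246\right) \frac{1}{33} - 2 \left(-531\right) \left(7 - 531\right) = 9 \left(-246\right) \frac{1}{33} - 2 \left(-531\right) \left(-524\right) = - \frac{738}{11} - 556488 = - \frac{6122106}{11}$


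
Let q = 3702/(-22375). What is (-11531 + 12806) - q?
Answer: 28531827/22375 ≈ 1275.2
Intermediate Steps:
q = -3702/22375 (q = 3702*(-1/22375) = -3702/22375 ≈ -0.16545)
(-11531 + 12806) - q = (-11531 + 12806) - 1*(-3702/22375) = 1275 + 3702/22375 = 28531827/22375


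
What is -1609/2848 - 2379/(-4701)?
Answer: -262839/4462816 ≈ -0.058895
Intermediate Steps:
-1609/2848 - 2379/(-4701) = -1609*1/2848 - 2379*(-1/4701) = -1609/2848 + 793/1567 = -262839/4462816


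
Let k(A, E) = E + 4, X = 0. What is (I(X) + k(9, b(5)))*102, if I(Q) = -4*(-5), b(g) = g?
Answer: 2958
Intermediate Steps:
k(A, E) = 4 + E
I(Q) = 20
(I(X) + k(9, b(5)))*102 = (20 + (4 + 5))*102 = (20 + 9)*102 = 29*102 = 2958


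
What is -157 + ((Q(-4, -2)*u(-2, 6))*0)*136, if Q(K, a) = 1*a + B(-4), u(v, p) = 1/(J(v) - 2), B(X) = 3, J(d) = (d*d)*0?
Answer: -157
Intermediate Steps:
J(d) = 0 (J(d) = d²*0 = 0)
u(v, p) = -½ (u(v, p) = 1/(0 - 2) = 1/(-2) = -½)
Q(K, a) = 3 + a (Q(K, a) = 1*a + 3 = a + 3 = 3 + a)
-157 + ((Q(-4, -2)*u(-2, 6))*0)*136 = -157 + (((3 - 2)*(-½))*0)*136 = -157 + ((1*(-½))*0)*136 = -157 - ½*0*136 = -157 + 0*136 = -157 + 0 = -157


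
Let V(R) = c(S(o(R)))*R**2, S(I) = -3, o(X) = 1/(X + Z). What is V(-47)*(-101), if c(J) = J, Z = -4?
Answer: 669327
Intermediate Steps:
o(X) = 1/(-4 + X) (o(X) = 1/(X - 4) = 1/(-4 + X))
V(R) = -3*R**2
V(-47)*(-101) = -3*(-47)**2*(-101) = -3*2209*(-101) = -6627*(-101) = 669327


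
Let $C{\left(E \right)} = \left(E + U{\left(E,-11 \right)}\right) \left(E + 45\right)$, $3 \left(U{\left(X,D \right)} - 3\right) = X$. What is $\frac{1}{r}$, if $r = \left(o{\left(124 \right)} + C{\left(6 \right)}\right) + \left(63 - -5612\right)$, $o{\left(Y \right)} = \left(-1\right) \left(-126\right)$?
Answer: $\frac{1}{6362} \approx 0.00015718$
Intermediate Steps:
$o{\left(Y \right)} = 126$
$U{\left(X,D \right)} = 3 + \frac{X}{3}$
$C{\left(E \right)} = \left(3 + \frac{4 E}{3}\right) \left(45 + E\right)$ ($C{\left(E \right)} = \left(E + \left(3 + \frac{E}{3}\right)\right) \left(E + 45\right) = \left(3 + \frac{4 E}{3}\right) \left(45 + E\right)$)
$r = 6362$ ($r = \left(126 + \left(135 + 63 \cdot 6 + \frac{4 \cdot 6^{2}}{3}\right)\right) + \left(63 - -5612\right) = \left(126 + \left(135 + 378 + \frac{4}{3} \cdot 36\right)\right) + \left(63 + 5612\right) = \left(126 + \left(135 + 378 + 48\right)\right) + 5675 = \left(126 + 561\right) + 5675 = 687 + 5675 = 6362$)
$\frac{1}{r} = \frac{1}{6362}$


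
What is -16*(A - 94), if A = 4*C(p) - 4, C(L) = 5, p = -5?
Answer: 1248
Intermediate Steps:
A = 16 (A = 4*5 - 4 = 20 - 4 = 16)
-16*(A - 94) = -16*(16 - 94) = -16*(-78) = 1248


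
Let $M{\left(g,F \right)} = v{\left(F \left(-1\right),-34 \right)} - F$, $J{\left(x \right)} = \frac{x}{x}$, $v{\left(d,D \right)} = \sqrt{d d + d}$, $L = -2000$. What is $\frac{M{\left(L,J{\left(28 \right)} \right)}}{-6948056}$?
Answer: $\frac{1}{6948056} \approx 1.4393 \cdot 10^{-7}$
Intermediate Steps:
$v{\left(d,D \right)} = \sqrt{d + d^{2}}$ ($v{\left(d,D \right)} = \sqrt{d^{2} + d} = \sqrt{d + d^{2}}$)
$J{\left(x \right)} = 1$
$M{\left(g,F \right)} = \sqrt{- F \left(1 - F\right)} - F$ ($M{\left(g,F \right)} = \sqrt{F \left(-1\right) \left(1 + F \left(-1\right)\right)} - F = \sqrt{- F \left(1 - F\right)} - F$)
$\frac{M{\left(L,J{\left(28 \right)} \right)}}{-6948056} = \frac{\sqrt{1 \left(-1 + 1\right)} - 1}{-6948056} = \left(\sqrt{1 \cdot 0} - 1\right) \left(- \frac{1}{6948056}\right) = \left(\sqrt{0} - 1\right) \left(- \frac{1}{6948056}\right) = \left(0 - 1\right) \left(- \frac{1}{6948056}\right) = \left(-1\right) \left(- \frac{1}{6948056}\right) = \frac{1}{6948056}$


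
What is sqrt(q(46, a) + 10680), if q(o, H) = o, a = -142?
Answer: sqrt(10726) ≈ 103.57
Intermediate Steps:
sqrt(q(46, a) + 10680) = sqrt(46 + 10680) = sqrt(10726)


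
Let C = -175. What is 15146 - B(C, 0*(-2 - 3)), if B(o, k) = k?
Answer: 15146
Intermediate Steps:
15146 - B(C, 0*(-2 - 3)) = 15146 - 0*(-2 - 3) = 15146 - 0*(-5) = 15146 - 1*0 = 15146 + 0 = 15146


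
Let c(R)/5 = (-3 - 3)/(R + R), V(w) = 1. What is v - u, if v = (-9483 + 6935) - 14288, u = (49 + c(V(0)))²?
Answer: -17992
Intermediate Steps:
c(R) = -15/R (c(R) = 5*((-3 - 3)/(R + R)) = 5*(-6*1/(2*R)) = 5*(-3/R) = -15/R)
u = 1156 (u = (49 - 15/1)² = (49 - 15*1)² = (49 - 15)² = 34² = 1156)
v = -16836 (v = -2548 - 14288 = -16836)
v - u = -16836 - 1*1156 = -16836 - 1156 = -17992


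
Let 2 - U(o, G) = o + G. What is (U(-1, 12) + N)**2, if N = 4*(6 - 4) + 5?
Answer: 16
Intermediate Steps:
U(o, G) = 2 - G - o (U(o, G) = 2 - (o + G) = 2 - (G + o) = 2 + (-G - o) = 2 - G - o)
N = 13 (N = 4*2 + 5 = 8 + 5 = 13)
(U(-1, 12) + N)**2 = ((2 - 1*12 - 1*(-1)) + 13)**2 = ((2 - 12 + 1) + 13)**2 = (-9 + 13)**2 = 4**2 = 16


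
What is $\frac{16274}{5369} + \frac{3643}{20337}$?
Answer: $\frac{350523605}{109189353} \approx 3.2102$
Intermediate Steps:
$\frac{16274}{5369} + \frac{3643}{20337} = \frac{350523605}{109189353}$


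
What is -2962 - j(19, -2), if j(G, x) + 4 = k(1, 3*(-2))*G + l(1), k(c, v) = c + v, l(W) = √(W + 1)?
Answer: -2863 - √2 ≈ -2864.4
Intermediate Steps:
l(W) = √(1 + W)
j(G, x) = -4 + √2 - 5*G (j(G, x) = -4 + ((1 + 3*(-2))*G + √(1 + 1)) = -4 + ((1 - 6)*G + √2) = -4 + (-5*G + √2) = -4 + (√2 - 5*G) = -4 + √2 - 5*G)
-2962 - j(19, -2) = -2962 - (-4 + √2 - 5*19) = -2962 - (-4 + √2 - 95) = -2962 - (-99 + √2) = -2962 + (99 - √2) = -2863 - √2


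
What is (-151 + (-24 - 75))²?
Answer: 62500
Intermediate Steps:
(-151 + (-24 - 75))² = (-151 - 99)² = (-250)² = 62500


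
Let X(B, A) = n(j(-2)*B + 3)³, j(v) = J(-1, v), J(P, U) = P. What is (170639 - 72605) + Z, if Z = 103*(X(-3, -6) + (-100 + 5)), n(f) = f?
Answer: 110497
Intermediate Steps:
j(v) = -1
X(B, A) = (3 - B)³ (X(B, A) = (-B + 3)³ = (3 - B)³)
Z = 12463 (Z = 103*((3 - 1*(-3))³ + (-100 + 5)) = 103*((3 + 3)³ - 95) = 103*(6³ - 95) = 103*(216 - 95) = 103*121 = 12463)
(170639 - 72605) + Z = (170639 - 72605) + 12463 = 98034 + 12463 = 110497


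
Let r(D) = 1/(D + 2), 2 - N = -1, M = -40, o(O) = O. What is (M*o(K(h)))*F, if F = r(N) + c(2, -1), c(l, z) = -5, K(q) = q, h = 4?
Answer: 768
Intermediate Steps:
N = 3 (N = 2 - 1*(-1) = 2 + 1 = 3)
r(D) = 1/(2 + D)
F = -24/5 (F = 1/(2 + 3) - 5 = 1/5 - 5 = ⅕ - 5 = -24/5 ≈ -4.8000)
(M*o(K(h)))*F = -40*4*(-24/5) = -160*(-24/5) = 768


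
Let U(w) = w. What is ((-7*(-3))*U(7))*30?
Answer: 4410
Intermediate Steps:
((-7*(-3))*U(7))*30 = (-7*(-3)*7)*30 = (21*7)*30 = 147*30 = 4410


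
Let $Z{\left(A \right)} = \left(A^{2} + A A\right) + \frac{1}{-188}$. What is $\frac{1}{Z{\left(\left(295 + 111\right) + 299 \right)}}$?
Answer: $\frac{188}{186881399} \approx 1.006 \cdot 10^{-6}$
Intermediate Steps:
$Z{\left(A \right)} = - \frac{1}{188} + 2 A^{2}$ ($Z{\left(A \right)} = \left(A^{2} + A^{2}\right) - \frac{1}{188} = 2 A^{2} - \frac{1}{188} = - \frac{1}{188} + 2 A^{2}$)
$\frac{1}{Z{\left(\left(295 + 111\right) + 299 \right)}} = \frac{1}{- \frac{1}{188} + 2 \left(\left(295 + 111\right) + 299\right)^{2}} = \frac{1}{- \frac{1}{188} + 2 \left(406 + 299\right)^{2}} = \frac{1}{- \frac{1}{188} + 2 \cdot 705^{2}} = \frac{1}{- \frac{1}{188} + 2 \cdot 497025} = \frac{1}{- \frac{1}{188} + 994050} = \frac{1}{\frac{186881399}{188}} = \frac{188}{186881399}$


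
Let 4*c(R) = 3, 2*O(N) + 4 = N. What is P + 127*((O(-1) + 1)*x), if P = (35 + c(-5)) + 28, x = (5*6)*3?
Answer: -68325/4 ≈ -17081.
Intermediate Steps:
O(N) = -2 + N/2
x = 90 (x = 30*3 = 90)
c(R) = ¾ (c(R) = (¼)*3 = ¾)
P = 255/4 (P = (35 + ¾) + 28 = 143/4 + 28 = 255/4 ≈ 63.750)
P + 127*((O(-1) + 1)*x) = 255/4 + 127*(((-2 + (½)*(-1)) + 1)*90) = 255/4 + 127*(((-2 - ½) + 1)*90) = 255/4 + 127*((-5/2 + 1)*90) = 255/4 + 127*(-3/2*90) = 255/4 + 127*(-135) = 255/4 - 17145 = -68325/4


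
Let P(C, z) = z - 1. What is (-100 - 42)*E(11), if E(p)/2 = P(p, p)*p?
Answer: -31240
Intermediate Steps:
P(C, z) = -1 + z
E(p) = 2*p*(-1 + p) (E(p) = 2*((-1 + p)*p) = 2*(p*(-1 + p)) = 2*p*(-1 + p))
(-100 - 42)*E(11) = (-100 - 42)*(2*11*(-1 + 11)) = -284*11*10 = -142*220 = -31240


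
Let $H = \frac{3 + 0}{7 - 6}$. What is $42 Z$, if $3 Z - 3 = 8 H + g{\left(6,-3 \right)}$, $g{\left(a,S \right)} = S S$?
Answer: $504$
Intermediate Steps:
$g{\left(a,S \right)} = S^{2}$
$H = 3$ ($H = \frac{3}{1} = 3 \cdot 1 = 3$)
$Z = 12$ ($Z = 1 + \frac{8 \cdot 3 + \left(-3\right)^{2}}{3} = 1 + \frac{24 + 9}{3} = 1 + \frac{1}{3} \cdot 33 = 1 + 11 = 12$)
$42 Z = 42 \cdot 12 = 504$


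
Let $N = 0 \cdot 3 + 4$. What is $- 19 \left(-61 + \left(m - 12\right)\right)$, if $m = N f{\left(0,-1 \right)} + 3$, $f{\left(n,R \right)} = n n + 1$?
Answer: $1254$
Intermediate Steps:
$N = 4$ ($N = 0 + 4 = 4$)
$f{\left(n,R \right)} = 1 + n^{2}$ ($f{\left(n,R \right)} = n^{2} + 1 = 1 + n^{2}$)
$m = 7$ ($m = 4 \left(1 + 0^{2}\right) + 3 = 4 \left(1 + 0\right) + 3 = 4 \cdot 1 + 3 = 4 + 3 = 7$)
$- 19 \left(-61 + \left(m - 12\right)\right) = - 19 \left(-61 + \left(7 - 12\right)\right) = - 19 \left(-61 - 5\right) = \left(-19\right) \left(-66\right) = 1254$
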